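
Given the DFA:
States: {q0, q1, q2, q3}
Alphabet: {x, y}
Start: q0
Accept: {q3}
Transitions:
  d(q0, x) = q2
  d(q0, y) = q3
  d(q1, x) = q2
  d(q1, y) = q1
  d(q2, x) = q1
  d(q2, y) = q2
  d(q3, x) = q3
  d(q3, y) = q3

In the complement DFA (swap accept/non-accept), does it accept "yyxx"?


Trace: q0 -> q3 -> q3 -> q3 -> q3
Final: q3
Original accept: {q3}
Complement: q3 is in original accept

No, complement rejects (original accepts)


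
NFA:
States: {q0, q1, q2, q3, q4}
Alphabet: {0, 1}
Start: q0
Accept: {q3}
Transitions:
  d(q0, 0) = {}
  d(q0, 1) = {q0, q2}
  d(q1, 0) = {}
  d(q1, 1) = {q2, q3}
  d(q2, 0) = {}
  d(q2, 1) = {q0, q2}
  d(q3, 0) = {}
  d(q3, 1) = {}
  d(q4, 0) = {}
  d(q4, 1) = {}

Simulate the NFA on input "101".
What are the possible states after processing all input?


Start: {q0}
  --1--> {q0, q2}
  --0--> {}
  --1--> {}

{} (empty set, no valid transitions)


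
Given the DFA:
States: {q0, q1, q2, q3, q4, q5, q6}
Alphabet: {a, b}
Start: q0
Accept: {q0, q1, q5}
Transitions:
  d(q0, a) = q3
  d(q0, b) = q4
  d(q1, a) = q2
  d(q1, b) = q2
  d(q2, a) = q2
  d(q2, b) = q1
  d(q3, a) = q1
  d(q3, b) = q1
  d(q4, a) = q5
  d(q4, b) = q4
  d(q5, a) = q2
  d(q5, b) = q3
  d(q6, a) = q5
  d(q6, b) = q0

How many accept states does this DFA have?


Accept states listed: {q0, q1, q5}
Counting: q0(1) q1(2) q5(3)

3


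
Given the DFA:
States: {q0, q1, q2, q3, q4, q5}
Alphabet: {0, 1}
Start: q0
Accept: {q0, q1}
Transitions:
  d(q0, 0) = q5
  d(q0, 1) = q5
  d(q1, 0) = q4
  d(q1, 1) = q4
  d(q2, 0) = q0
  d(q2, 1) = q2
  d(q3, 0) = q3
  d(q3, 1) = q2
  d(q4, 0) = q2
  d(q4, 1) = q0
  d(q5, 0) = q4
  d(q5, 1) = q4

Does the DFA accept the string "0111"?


Trace: q0 -> q5 -> q4 -> q0 -> q5
Final state: q5
Accept states: {q0, q1}

No, rejected (final state q5 is not an accept state)


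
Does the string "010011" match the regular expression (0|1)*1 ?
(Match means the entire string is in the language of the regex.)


|string| = 6; first = '0'; last = '1'

Yes, "010011" matches (0|1)*1


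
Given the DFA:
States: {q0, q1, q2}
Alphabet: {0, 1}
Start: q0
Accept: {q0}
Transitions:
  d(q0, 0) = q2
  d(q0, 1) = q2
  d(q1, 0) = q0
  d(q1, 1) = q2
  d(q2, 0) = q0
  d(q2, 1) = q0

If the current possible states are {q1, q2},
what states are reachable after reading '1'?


Apply transition on '1' from each current state:
  d(q1, 1) = q2
  d(q2, 1) = q0

{q0, q2}


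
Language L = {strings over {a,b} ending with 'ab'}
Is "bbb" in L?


last two symbols = 'bb'

No, "bbb" is not in L


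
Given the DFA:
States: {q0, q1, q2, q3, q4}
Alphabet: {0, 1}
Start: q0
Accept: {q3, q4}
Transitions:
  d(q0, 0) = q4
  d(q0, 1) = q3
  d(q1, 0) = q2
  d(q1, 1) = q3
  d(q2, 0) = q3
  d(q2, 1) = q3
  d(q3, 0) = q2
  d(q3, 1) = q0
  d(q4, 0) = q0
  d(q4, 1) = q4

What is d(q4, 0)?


Looking up transition d(q4, 0)

q0


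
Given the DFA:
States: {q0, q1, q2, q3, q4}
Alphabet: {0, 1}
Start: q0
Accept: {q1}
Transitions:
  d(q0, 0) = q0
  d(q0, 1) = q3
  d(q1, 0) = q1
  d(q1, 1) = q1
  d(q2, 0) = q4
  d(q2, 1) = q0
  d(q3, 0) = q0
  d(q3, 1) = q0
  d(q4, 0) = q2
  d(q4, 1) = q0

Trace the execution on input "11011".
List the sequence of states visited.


Input: 11011
d(q0, 1) = q3
d(q3, 1) = q0
d(q0, 0) = q0
d(q0, 1) = q3
d(q3, 1) = q0


q0 -> q3 -> q0 -> q0 -> q3 -> q0


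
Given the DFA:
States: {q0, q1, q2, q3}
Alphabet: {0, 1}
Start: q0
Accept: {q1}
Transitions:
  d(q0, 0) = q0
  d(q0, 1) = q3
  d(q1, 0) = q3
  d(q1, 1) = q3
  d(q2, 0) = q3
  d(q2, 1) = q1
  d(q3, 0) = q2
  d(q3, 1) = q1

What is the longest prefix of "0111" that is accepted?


Run the DFA, marking each prefix where the state is accepting:
  "" -> q0 [reject]
  "0" -> q0 [reject]
  "01" -> q3 [reject]
  "011" -> q1 [accept]
  "0111" -> q3 [reject]

"011"


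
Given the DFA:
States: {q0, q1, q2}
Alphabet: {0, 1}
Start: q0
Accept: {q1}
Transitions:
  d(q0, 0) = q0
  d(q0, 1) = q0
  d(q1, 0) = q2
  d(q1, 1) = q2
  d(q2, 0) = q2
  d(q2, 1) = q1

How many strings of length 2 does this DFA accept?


Enumerating all length-2 strings:
  "00" -> q0 [reject]
  "01" -> q0 [reject]
  "10" -> q0 [reject]
  "11" -> q0 [reject]

0 out of 4


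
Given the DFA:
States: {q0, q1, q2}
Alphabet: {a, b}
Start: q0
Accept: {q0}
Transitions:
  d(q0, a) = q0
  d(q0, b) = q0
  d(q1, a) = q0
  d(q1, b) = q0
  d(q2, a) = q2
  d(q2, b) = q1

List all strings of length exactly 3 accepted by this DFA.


All strings of length 3: 8 total
Accepted: 8

"aaa", "aab", "aba", "abb", "baa", "bab", "bba", "bbb"


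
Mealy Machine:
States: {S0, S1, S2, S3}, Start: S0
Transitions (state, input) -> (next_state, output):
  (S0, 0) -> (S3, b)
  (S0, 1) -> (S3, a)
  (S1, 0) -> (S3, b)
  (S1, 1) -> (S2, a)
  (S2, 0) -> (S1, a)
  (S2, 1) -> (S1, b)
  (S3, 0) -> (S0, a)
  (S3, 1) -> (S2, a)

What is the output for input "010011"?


Step-by-step:
  (S0, 0) -> (S3, b)
  (S3, 1) -> (S2, a)
  (S2, 0) -> (S1, a)
  (S1, 0) -> (S3, b)
  (S3, 1) -> (S2, a)
  (S2, 1) -> (S1, b)

"baabab"


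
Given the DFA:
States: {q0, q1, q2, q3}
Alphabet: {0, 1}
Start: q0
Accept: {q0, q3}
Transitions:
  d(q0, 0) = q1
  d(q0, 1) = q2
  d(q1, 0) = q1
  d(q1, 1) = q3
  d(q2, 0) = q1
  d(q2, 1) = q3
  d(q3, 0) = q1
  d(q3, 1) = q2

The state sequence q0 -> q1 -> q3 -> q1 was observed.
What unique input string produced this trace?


Trace back each transition to find the symbol:
  q0 --[0]--> q1
  q1 --[1]--> q3
  q3 --[0]--> q1

"010"


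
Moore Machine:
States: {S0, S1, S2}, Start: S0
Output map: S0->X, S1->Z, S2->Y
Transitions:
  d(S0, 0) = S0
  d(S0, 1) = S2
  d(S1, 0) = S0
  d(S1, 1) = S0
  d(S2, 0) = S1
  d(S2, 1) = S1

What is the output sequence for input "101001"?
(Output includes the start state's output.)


Start: S0 (output X)
  --1--> S2 (output Y)
  --0--> S1 (output Z)
  --1--> S0 (output X)
  --0--> S0 (output X)
  --0--> S0 (output X)
  --1--> S2 (output Y)

"XYZXXXY"


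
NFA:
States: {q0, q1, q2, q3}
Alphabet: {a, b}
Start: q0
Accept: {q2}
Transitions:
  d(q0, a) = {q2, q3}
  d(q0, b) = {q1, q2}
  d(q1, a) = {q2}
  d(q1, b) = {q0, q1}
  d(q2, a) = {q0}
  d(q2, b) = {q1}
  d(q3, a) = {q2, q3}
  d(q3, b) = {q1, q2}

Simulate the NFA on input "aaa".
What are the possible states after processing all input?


Start: {q0}
  --a--> {q2, q3}
  --a--> {q0, q2, q3}
  --a--> {q0, q2, q3}

{q0, q2, q3}


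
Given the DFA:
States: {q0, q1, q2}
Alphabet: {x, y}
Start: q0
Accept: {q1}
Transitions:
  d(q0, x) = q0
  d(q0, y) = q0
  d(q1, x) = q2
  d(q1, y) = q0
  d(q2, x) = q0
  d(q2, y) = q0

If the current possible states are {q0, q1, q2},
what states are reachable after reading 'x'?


Apply transition on 'x' from each current state:
  d(q0, x) = q0
  d(q1, x) = q2
  d(q2, x) = q0

{q0, q2}


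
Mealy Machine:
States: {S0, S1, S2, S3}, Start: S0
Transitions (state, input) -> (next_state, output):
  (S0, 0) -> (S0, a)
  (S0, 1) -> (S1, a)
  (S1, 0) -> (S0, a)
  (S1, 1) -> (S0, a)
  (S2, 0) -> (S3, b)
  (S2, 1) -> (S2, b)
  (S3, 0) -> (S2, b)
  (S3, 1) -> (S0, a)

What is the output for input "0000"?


Step-by-step:
  (S0, 0) -> (S0, a)
  (S0, 0) -> (S0, a)
  (S0, 0) -> (S0, a)
  (S0, 0) -> (S0, a)

"aaaa"


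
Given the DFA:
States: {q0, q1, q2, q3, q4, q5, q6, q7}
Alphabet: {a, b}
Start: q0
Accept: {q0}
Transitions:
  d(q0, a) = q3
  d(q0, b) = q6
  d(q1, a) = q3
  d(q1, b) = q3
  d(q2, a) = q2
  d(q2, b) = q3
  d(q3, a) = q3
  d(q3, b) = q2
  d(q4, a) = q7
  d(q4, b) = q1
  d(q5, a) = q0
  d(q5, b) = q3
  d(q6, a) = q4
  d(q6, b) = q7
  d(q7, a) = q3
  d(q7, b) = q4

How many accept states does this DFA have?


Accept states listed: {q0}
Counting: q0(1)

1


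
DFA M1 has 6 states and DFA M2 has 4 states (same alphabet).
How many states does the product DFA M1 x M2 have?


Product construction pairs every M1 state with every M2 state.
6 * 4 = 24

24


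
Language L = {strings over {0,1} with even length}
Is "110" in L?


length = 3; 3 mod 2 = 1

No, "110" is not in L


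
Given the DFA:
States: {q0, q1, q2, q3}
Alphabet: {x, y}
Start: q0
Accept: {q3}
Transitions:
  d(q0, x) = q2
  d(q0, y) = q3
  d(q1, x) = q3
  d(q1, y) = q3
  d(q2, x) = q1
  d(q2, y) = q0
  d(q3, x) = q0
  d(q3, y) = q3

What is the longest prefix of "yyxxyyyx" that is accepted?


Run the DFA, marking each prefix where the state is accepting:
  "" -> q0 [reject]
  "y" -> q3 [accept]
  "yy" -> q3 [accept]
  "yyx" -> q0 [reject]
  "yyxx" -> q2 [reject]
  "yyxxy" -> q0 [reject]
  "yyxxyy" -> q3 [accept]
  "yyxxyyy" -> q3 [accept]
  "yyxxyyyx" -> q0 [reject]

"yyxxyyy"


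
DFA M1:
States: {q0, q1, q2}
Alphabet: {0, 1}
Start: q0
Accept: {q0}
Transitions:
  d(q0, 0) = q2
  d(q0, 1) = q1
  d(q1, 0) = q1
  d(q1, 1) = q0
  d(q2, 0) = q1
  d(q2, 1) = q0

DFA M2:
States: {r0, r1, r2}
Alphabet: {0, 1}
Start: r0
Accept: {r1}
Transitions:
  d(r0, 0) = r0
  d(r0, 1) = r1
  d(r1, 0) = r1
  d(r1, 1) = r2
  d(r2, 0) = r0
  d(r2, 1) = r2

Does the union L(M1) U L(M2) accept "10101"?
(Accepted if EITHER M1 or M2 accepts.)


M1: final=q0 accepted=True
M2: final=r1 accepted=True

Yes, union accepts


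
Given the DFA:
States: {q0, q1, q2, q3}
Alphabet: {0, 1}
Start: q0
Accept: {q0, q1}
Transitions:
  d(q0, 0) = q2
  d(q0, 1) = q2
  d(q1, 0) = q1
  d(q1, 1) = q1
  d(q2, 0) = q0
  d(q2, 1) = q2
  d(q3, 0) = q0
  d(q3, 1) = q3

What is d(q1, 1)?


Looking up transition d(q1, 1)

q1


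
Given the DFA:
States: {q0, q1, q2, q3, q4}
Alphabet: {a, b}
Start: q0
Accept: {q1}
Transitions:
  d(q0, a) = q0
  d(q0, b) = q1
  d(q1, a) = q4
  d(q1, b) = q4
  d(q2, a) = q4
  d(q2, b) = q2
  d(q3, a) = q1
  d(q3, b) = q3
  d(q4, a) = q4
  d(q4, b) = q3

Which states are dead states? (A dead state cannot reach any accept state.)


Forward reachability from each state:
  q0 -> reaches accept state q1 (live)
  q1 -> reaches accept state q1 (live)
  q2 -> reaches accept state q1 (live)
  q3 -> reaches accept state q1 (live)
  q4 -> reaches accept state q1 (live)

None (all states can reach an accept state)


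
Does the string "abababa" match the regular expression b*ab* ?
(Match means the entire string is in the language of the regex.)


|string| = 7; first = 'a'; last = 'a'

No, "abababa" does not match b*ab*


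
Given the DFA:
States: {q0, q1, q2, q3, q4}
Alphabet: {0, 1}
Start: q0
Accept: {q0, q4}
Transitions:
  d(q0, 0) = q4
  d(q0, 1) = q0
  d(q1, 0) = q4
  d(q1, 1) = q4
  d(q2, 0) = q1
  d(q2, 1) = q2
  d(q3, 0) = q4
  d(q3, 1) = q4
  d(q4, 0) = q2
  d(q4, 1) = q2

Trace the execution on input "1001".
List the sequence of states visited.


Input: 1001
d(q0, 1) = q0
d(q0, 0) = q4
d(q4, 0) = q2
d(q2, 1) = q2


q0 -> q0 -> q4 -> q2 -> q2


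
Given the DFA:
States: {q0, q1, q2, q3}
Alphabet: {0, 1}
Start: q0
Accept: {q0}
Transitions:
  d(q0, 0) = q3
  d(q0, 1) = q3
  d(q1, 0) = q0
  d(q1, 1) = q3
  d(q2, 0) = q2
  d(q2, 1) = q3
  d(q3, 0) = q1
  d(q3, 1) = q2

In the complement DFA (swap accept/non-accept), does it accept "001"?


Trace: q0 -> q3 -> q1 -> q3
Final: q3
Original accept: {q0}
Complement: q3 is not in original accept

Yes, complement accepts (original rejects)


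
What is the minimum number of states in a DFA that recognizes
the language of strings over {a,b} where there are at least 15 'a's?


States: count = 0, 1, ..., 14, and a final '>= 15' state.
Total: 15 + 1 = 16. Accept = '>= 15' state.

16


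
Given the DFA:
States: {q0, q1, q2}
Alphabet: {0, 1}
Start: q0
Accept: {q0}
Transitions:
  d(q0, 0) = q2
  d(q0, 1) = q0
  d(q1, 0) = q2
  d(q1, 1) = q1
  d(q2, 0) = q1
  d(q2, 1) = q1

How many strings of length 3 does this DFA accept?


Enumerating all length-3 strings:
  "000" -> q2 [reject]
  "001" -> q1 [reject]
  "010" -> q2 [reject]
  "011" -> q1 [reject]
  "100" -> q1 [reject]
  "101" -> q1 [reject]
  "110" -> q2 [reject]
  "111" -> q0 [accept]

1 out of 8


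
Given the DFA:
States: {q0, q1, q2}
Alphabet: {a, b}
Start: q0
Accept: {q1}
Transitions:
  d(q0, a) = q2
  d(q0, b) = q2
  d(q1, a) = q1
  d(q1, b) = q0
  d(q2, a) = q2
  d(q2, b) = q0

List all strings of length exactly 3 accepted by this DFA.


All strings of length 3: 8 total
Accepted: 0

None


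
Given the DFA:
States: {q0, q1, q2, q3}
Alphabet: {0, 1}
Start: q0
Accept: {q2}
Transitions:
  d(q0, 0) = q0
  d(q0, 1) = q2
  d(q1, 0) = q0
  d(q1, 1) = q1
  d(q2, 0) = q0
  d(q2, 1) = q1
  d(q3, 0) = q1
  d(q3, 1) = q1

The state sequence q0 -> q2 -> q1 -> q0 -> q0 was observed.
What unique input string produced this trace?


Trace back each transition to find the symbol:
  q0 --[1]--> q2
  q2 --[1]--> q1
  q1 --[0]--> q0
  q0 --[0]--> q0

"1100"


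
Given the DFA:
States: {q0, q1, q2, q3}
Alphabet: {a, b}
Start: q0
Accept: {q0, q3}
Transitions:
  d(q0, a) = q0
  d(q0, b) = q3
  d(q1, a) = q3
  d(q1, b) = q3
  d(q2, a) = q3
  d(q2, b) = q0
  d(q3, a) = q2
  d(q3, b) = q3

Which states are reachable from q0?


BFS from q0:
  layer 0: {q0}
  layer 1: {q3}
  layer 2: {q2}

{q0, q2, q3}


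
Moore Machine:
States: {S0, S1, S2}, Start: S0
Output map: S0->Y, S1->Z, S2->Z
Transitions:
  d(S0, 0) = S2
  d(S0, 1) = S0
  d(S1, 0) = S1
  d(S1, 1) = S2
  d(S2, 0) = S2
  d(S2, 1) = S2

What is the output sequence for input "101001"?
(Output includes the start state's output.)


Start: S0 (output Y)
  --1--> S0 (output Y)
  --0--> S2 (output Z)
  --1--> S2 (output Z)
  --0--> S2 (output Z)
  --0--> S2 (output Z)
  --1--> S2 (output Z)

"YYZZZZZ"


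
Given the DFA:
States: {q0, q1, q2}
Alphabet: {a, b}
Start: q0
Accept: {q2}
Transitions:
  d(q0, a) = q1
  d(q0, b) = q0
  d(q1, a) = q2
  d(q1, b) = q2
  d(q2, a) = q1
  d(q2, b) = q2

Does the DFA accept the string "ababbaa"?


Trace: q0 -> q1 -> q2 -> q1 -> q2 -> q2 -> q1 -> q2
Final state: q2
Accept states: {q2}

Yes, accepted (final state q2 is an accept state)


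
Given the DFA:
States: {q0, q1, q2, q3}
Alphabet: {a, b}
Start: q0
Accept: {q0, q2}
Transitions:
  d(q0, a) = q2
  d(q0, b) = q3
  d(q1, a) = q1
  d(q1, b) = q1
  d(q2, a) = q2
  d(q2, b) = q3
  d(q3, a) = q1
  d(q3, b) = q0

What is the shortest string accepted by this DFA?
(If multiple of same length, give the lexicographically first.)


BFS by string length (lex-first path to each state shown):
  len 0: q0<-""
Found accept state at length 0.

"" (empty string)


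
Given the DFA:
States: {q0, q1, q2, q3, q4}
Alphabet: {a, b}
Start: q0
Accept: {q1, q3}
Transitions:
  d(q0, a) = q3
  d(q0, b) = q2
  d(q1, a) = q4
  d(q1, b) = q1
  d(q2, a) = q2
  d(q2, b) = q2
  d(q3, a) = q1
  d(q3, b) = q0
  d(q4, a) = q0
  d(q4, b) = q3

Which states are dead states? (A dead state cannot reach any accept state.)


Forward reachability from each state:
  q0 -> reaches accept state q1 (live)
  q1 -> reaches accept state q1 (live)
  q2 -> reaches {q2}, no accept state (dead)
  q3 -> reaches accept state q1 (live)
  q4 -> reaches accept state q1 (live)

{q2}


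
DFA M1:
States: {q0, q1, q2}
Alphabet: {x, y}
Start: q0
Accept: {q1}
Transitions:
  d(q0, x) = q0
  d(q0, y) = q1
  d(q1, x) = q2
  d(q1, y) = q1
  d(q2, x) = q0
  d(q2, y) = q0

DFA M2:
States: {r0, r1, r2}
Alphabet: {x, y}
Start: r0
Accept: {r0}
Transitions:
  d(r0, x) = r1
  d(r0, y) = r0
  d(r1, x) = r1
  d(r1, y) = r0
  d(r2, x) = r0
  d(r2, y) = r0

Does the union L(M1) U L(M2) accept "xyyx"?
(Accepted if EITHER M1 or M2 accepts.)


M1: final=q2 accepted=False
M2: final=r1 accepted=False

No, union rejects (neither accepts)


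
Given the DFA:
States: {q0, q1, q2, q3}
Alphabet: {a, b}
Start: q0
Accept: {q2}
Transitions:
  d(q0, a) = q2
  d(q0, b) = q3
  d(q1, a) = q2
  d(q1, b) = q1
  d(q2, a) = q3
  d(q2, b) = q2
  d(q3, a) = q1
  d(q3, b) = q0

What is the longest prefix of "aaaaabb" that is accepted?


Run the DFA, marking each prefix where the state is accepting:
  "" -> q0 [reject]
  "a" -> q2 [accept]
  "aa" -> q3 [reject]
  "aaa" -> q1 [reject]
  "aaaa" -> q2 [accept]
  "aaaaa" -> q3 [reject]
  "aaaaab" -> q0 [reject]
  "aaaaabb" -> q3 [reject]

"aaaa"


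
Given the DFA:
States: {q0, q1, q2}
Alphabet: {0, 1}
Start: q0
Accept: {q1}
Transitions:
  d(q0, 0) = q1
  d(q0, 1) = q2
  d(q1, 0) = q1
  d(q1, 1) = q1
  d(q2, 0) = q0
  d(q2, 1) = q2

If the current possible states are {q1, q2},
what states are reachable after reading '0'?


Apply transition on '0' from each current state:
  d(q1, 0) = q1
  d(q2, 0) = q0

{q0, q1}


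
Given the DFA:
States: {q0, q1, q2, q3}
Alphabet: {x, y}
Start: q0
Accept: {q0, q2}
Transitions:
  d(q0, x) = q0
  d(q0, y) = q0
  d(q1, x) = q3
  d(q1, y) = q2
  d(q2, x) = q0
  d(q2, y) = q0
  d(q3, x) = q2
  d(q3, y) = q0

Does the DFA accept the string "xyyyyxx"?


Trace: q0 -> q0 -> q0 -> q0 -> q0 -> q0 -> q0 -> q0
Final state: q0
Accept states: {q0, q2}

Yes, accepted (final state q0 is an accept state)


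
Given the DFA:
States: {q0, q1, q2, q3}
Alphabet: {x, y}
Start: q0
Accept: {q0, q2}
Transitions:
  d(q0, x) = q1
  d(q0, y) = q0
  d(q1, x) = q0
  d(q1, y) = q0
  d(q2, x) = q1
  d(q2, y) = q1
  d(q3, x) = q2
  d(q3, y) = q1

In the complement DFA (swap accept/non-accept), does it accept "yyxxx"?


Trace: q0 -> q0 -> q0 -> q1 -> q0 -> q1
Final: q1
Original accept: {q0, q2}
Complement: q1 is not in original accept

Yes, complement accepts (original rejects)


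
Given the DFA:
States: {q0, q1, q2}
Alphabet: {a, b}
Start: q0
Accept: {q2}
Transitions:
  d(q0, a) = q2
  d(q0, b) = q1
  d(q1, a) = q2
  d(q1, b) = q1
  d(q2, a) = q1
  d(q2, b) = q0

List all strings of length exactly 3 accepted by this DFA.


All strings of length 3: 8 total
Accepted: 3

"aaa", "aba", "bba"


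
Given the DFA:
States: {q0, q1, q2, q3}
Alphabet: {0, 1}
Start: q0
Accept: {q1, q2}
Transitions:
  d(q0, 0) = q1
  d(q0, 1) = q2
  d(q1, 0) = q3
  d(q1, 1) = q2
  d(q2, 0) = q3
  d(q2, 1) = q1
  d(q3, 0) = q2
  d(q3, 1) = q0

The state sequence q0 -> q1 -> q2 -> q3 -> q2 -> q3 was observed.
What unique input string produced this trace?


Trace back each transition to find the symbol:
  q0 --[0]--> q1
  q1 --[1]--> q2
  q2 --[0]--> q3
  q3 --[0]--> q2
  q2 --[0]--> q3

"01000"


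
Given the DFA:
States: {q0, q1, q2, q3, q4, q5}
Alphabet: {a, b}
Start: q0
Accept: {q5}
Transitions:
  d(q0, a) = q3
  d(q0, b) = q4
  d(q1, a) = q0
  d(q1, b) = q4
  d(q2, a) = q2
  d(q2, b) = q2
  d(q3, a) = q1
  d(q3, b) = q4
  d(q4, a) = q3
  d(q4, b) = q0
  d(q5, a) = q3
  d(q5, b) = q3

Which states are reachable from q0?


BFS from q0:
  layer 0: {q0}
  layer 1: {q3, q4}
  layer 2: {q1}

{q0, q1, q3, q4}


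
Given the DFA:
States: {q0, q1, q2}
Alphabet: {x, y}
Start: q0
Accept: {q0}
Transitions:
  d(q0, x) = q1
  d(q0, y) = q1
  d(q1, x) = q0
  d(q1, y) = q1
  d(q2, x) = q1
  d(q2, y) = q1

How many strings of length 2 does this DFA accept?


Enumerating all length-2 strings:
  "xx" -> q0 [accept]
  "xy" -> q1 [reject]
  "yx" -> q0 [accept]
  "yy" -> q1 [reject]

2 out of 4


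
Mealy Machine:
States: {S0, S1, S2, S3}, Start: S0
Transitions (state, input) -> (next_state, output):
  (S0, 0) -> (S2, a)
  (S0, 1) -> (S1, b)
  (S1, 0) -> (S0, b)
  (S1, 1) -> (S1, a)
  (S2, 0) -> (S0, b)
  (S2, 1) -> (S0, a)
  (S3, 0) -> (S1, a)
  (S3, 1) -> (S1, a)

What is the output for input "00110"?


Step-by-step:
  (S0, 0) -> (S2, a)
  (S2, 0) -> (S0, b)
  (S0, 1) -> (S1, b)
  (S1, 1) -> (S1, a)
  (S1, 0) -> (S0, b)

"abbab"


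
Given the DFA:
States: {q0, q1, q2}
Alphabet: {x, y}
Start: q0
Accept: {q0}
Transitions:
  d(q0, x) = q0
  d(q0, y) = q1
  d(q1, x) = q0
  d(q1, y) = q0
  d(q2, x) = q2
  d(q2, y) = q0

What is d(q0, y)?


Looking up transition d(q0, y)

q1


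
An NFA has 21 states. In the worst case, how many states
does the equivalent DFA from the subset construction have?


Subset construction: one DFA state per subset of NFA states.
2^21 = 2097152

2097152


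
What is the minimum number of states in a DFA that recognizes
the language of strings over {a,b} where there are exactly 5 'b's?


States: count = 0, 1, ..., 5 (that's 6 states), plus a dead state for count > 5.
Total: 6 + 1 = 7. Accept = count-5 state.

7


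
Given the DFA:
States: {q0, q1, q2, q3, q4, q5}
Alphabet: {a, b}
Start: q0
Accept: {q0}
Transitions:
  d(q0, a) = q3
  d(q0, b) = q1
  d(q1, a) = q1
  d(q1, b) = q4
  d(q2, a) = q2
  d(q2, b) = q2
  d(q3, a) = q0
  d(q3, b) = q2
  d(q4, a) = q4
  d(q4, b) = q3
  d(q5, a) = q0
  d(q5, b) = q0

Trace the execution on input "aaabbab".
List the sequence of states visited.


Input: aaabbab
d(q0, a) = q3
d(q3, a) = q0
d(q0, a) = q3
d(q3, b) = q2
d(q2, b) = q2
d(q2, a) = q2
d(q2, b) = q2


q0 -> q3 -> q0 -> q3 -> q2 -> q2 -> q2 -> q2


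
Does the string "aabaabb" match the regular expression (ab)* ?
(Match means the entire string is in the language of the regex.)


|string| = 7; first = 'a'; last = 'b'

No, "aabaabb" does not match (ab)*


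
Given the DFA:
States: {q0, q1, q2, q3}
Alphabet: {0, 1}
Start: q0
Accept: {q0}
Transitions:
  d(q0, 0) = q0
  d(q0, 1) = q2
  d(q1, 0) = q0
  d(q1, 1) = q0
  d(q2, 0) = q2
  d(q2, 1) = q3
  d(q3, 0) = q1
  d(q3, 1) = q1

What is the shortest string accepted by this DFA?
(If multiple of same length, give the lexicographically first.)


BFS by string length (lex-first path to each state shown):
  len 0: q0<-""
Found accept state at length 0.

"" (empty string)


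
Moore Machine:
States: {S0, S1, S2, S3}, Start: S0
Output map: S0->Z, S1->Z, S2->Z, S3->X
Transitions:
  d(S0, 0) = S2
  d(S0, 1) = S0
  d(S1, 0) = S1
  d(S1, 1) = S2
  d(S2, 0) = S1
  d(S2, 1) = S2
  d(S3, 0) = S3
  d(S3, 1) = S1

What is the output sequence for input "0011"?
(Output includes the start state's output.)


Start: S0 (output Z)
  --0--> S2 (output Z)
  --0--> S1 (output Z)
  --1--> S2 (output Z)
  --1--> S2 (output Z)

"ZZZZZ"


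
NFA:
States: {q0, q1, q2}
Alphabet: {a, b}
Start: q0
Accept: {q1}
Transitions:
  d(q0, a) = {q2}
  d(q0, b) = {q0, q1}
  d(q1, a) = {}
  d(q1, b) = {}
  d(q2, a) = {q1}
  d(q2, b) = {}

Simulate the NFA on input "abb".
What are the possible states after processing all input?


Start: {q0}
  --a--> {q2}
  --b--> {}
  --b--> {}

{} (empty set, no valid transitions)


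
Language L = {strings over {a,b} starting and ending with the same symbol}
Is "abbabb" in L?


first = 'a', last = 'b'

No, "abbabb" is not in L


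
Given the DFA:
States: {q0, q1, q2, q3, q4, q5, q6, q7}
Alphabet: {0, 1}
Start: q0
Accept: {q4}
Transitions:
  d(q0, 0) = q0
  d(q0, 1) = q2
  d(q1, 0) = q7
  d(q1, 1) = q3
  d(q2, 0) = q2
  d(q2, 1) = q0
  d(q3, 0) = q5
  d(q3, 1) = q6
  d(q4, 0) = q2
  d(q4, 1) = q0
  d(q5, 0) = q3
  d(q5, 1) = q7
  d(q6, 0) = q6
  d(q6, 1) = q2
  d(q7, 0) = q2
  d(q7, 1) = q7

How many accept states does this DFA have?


Accept states listed: {q4}
Counting: q4(1)

1


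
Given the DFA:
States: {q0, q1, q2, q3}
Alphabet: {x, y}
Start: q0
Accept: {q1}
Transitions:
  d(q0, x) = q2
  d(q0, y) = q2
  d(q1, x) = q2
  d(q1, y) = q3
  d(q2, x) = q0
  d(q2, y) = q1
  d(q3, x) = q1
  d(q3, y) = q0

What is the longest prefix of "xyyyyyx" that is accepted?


Run the DFA, marking each prefix where the state is accepting:
  "" -> q0 [reject]
  "x" -> q2 [reject]
  "xy" -> q1 [accept]
  "xyy" -> q3 [reject]
  "xyyy" -> q0 [reject]
  "xyyyy" -> q2 [reject]
  "xyyyyy" -> q1 [accept]
  "xyyyyyx" -> q2 [reject]

"xyyyyy"


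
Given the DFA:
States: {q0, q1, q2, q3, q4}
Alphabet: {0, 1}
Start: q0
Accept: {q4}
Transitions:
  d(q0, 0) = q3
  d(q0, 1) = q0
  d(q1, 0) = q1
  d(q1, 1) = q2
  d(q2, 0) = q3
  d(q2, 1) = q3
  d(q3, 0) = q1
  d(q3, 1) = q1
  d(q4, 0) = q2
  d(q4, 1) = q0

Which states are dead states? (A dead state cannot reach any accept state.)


Forward reachability from each state:
  q0 -> reaches {q0, q1, q2, q3}, no accept state (dead)
  q1 -> reaches {q1, q2, q3}, no accept state (dead)
  q2 -> reaches {q1, q2, q3}, no accept state (dead)
  q3 -> reaches {q1, q2, q3}, no accept state (dead)
  q4 -> reaches accept state q4 (live)

{q0, q1, q2, q3}


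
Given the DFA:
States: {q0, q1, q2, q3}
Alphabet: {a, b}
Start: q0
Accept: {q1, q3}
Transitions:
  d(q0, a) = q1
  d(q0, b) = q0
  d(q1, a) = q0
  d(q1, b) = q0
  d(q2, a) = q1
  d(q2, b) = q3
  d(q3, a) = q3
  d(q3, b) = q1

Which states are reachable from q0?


BFS from q0:
  layer 0: {q0}
  layer 1: {q1}

{q0, q1}


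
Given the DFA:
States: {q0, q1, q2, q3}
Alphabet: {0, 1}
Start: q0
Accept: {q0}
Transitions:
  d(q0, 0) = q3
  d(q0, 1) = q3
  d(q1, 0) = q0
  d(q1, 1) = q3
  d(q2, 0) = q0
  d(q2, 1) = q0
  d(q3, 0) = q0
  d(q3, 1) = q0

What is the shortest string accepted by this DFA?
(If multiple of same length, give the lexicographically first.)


BFS by string length (lex-first path to each state shown):
  len 0: q0<-""
Found accept state at length 0.

"" (empty string)


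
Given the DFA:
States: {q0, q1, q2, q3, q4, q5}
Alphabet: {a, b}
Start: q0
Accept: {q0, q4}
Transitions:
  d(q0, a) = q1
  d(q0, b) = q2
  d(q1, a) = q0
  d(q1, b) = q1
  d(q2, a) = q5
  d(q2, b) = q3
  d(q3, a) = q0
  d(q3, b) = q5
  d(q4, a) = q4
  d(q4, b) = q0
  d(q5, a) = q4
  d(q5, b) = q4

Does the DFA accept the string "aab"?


Trace: q0 -> q1 -> q0 -> q2
Final state: q2
Accept states: {q0, q4}

No, rejected (final state q2 is not an accept state)


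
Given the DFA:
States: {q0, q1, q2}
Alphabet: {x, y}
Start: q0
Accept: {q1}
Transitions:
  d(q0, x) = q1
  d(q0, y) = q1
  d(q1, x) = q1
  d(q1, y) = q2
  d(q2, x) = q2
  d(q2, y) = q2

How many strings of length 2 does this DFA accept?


Enumerating all length-2 strings:
  "xx" -> q1 [accept]
  "xy" -> q2 [reject]
  "yx" -> q1 [accept]
  "yy" -> q2 [reject]

2 out of 4


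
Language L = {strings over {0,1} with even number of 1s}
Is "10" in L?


count('1') = 1; 1 mod 2 = 1

No, "10" is not in L


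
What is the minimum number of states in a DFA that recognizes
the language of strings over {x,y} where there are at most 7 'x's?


States: count = 0, 1, ..., 7 (all accepting; 8 states), plus a dead state for count > 7.
Total: 8 + 1 = 9.

9


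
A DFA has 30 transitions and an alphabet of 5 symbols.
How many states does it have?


Each state has exactly one transition per symbol.
states = transitions / |alphabet| = 30 / 5 = 6

6


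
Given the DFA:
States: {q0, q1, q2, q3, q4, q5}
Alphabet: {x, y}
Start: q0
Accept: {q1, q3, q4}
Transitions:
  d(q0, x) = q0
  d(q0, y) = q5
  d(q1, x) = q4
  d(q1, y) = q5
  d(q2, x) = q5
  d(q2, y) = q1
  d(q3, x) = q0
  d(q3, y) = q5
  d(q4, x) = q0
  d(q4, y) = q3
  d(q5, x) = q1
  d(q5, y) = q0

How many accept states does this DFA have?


Accept states listed: {q1, q3, q4}
Counting: q1(1) q3(2) q4(3)

3


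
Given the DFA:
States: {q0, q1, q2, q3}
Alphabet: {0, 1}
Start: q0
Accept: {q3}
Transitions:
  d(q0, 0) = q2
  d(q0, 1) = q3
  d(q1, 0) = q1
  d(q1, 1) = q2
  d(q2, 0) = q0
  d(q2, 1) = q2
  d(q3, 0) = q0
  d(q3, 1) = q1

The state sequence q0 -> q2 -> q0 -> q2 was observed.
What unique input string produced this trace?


Trace back each transition to find the symbol:
  q0 --[0]--> q2
  q2 --[0]--> q0
  q0 --[0]--> q2

"000"


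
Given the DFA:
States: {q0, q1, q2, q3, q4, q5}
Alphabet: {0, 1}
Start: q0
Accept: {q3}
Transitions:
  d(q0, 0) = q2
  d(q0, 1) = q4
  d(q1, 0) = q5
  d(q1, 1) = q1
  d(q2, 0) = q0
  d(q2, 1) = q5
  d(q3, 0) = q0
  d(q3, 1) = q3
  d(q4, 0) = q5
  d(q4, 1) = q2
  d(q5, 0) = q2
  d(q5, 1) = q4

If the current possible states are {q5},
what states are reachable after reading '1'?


Apply transition on '1' from each current state:
  d(q5, 1) = q4

{q4}


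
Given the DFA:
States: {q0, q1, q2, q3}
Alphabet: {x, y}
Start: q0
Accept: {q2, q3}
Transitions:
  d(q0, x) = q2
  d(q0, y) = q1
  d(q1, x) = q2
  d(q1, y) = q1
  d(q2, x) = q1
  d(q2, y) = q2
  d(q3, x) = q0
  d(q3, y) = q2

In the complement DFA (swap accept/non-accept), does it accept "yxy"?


Trace: q0 -> q1 -> q2 -> q2
Final: q2
Original accept: {q2, q3}
Complement: q2 is in original accept

No, complement rejects (original accepts)


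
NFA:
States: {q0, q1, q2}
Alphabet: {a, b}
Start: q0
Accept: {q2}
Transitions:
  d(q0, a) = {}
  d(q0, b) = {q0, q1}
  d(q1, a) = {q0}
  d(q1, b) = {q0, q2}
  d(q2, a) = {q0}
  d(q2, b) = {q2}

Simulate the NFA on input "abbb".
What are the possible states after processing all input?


Start: {q0}
  --a--> {}
  --b--> {}
  --b--> {}
  --b--> {}

{} (empty set, no valid transitions)


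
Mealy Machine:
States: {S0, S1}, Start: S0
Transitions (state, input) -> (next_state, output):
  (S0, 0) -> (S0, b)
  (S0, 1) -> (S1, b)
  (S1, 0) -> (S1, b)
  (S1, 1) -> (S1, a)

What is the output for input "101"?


Step-by-step:
  (S0, 1) -> (S1, b)
  (S1, 0) -> (S1, b)
  (S1, 1) -> (S1, a)

"bba"


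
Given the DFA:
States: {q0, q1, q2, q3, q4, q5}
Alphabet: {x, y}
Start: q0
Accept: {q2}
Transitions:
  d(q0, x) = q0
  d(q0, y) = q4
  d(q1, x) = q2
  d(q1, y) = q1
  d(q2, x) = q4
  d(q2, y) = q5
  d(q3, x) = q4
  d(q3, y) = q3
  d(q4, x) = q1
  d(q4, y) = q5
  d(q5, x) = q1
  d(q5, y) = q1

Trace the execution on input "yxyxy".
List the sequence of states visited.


Input: yxyxy
d(q0, y) = q4
d(q4, x) = q1
d(q1, y) = q1
d(q1, x) = q2
d(q2, y) = q5


q0 -> q4 -> q1 -> q1 -> q2 -> q5


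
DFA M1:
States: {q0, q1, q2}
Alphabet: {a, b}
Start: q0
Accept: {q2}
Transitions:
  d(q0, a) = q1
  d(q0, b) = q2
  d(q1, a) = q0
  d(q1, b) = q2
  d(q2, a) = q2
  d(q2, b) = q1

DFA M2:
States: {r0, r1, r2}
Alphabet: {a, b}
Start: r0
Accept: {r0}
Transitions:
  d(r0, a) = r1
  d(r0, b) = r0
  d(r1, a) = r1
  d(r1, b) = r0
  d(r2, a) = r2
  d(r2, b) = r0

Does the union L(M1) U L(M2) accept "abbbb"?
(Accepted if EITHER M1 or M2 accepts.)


M1: final=q1 accepted=False
M2: final=r0 accepted=True

Yes, union accepts


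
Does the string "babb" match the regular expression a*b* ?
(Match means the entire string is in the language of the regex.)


|string| = 4; first = 'b'; last = 'b'

No, "babb" does not match a*b*


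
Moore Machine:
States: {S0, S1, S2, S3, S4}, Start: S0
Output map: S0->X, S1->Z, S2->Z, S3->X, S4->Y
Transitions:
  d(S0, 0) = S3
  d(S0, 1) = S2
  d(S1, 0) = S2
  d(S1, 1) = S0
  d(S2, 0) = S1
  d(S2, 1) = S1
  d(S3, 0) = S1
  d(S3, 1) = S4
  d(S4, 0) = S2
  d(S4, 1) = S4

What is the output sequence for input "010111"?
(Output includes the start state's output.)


Start: S0 (output X)
  --0--> S3 (output X)
  --1--> S4 (output Y)
  --0--> S2 (output Z)
  --1--> S1 (output Z)
  --1--> S0 (output X)
  --1--> S2 (output Z)

"XXYZZXZ"


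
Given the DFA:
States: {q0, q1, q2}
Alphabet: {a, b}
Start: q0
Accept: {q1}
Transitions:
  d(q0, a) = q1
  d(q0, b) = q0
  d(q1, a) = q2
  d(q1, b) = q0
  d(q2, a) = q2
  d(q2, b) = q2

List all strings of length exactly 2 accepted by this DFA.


All strings of length 2: 4 total
Accepted: 1

"ba"


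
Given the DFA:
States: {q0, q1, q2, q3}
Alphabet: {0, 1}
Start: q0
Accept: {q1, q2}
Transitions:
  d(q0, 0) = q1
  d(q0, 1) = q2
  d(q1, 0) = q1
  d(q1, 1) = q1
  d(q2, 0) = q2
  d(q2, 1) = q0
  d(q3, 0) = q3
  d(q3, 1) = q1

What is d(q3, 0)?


Looking up transition d(q3, 0)

q3


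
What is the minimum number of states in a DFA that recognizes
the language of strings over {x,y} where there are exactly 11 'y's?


States: count = 0, 1, ..., 11 (that's 12 states), plus a dead state for count > 11.
Total: 12 + 1 = 13. Accept = count-11 state.

13


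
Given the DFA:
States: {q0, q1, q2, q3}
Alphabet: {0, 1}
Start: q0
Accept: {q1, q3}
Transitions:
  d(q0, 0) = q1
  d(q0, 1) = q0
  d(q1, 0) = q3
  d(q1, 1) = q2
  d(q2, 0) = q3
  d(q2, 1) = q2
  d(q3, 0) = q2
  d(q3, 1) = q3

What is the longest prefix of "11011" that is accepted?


Run the DFA, marking each prefix where the state is accepting:
  "" -> q0 [reject]
  "1" -> q0 [reject]
  "11" -> q0 [reject]
  "110" -> q1 [accept]
  "1101" -> q2 [reject]
  "11011" -> q2 [reject]

"110"


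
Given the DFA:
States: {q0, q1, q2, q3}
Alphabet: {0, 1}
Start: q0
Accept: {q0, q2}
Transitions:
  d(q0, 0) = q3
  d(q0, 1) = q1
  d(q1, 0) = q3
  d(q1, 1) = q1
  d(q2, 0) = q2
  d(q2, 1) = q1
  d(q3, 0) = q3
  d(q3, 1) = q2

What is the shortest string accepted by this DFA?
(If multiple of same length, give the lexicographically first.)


BFS by string length (lex-first path to each state shown):
  len 0: q0<-""
Found accept state at length 0.

"" (empty string)


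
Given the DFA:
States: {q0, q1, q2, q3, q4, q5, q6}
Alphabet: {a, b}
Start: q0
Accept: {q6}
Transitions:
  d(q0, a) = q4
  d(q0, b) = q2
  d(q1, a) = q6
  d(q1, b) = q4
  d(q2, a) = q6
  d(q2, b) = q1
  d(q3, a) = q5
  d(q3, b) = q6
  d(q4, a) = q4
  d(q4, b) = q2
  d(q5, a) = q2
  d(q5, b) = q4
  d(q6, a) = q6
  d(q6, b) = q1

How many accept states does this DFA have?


Accept states listed: {q6}
Counting: q6(1)

1


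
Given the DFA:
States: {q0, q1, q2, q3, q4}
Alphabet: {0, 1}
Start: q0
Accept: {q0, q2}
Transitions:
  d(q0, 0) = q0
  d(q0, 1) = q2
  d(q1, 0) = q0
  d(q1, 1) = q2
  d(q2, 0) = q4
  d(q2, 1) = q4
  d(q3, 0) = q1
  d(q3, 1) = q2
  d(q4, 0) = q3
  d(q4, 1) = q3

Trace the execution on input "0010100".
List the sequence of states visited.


Input: 0010100
d(q0, 0) = q0
d(q0, 0) = q0
d(q0, 1) = q2
d(q2, 0) = q4
d(q4, 1) = q3
d(q3, 0) = q1
d(q1, 0) = q0


q0 -> q0 -> q0 -> q2 -> q4 -> q3 -> q1 -> q0


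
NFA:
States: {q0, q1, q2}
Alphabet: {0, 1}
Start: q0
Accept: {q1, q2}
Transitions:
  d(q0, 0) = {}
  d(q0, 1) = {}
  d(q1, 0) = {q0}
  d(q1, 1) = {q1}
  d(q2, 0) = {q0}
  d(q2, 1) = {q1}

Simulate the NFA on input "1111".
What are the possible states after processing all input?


Start: {q0}
  --1--> {}
  --1--> {}
  --1--> {}
  --1--> {}

{} (empty set, no valid transitions)


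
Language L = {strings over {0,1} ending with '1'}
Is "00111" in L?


last symbol = '1'

Yes, "00111" is in L


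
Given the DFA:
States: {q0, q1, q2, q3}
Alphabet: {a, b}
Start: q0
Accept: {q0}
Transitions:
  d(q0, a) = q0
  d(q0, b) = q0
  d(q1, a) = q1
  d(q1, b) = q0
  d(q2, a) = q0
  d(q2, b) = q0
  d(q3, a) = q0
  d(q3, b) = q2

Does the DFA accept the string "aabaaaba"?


Trace: q0 -> q0 -> q0 -> q0 -> q0 -> q0 -> q0 -> q0 -> q0
Final state: q0
Accept states: {q0}

Yes, accepted (final state q0 is an accept state)


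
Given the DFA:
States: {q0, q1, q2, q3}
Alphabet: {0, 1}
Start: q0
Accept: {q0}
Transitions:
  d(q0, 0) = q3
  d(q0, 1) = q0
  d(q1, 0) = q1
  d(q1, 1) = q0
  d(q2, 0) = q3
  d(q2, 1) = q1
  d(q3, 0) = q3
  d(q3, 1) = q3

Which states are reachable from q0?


BFS from q0:
  layer 0: {q0}
  layer 1: {q3}

{q0, q3}


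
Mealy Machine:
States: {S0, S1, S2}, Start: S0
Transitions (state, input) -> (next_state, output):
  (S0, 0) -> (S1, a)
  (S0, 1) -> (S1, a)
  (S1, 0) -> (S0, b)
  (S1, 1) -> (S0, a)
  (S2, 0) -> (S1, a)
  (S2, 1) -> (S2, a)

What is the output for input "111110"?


Step-by-step:
  (S0, 1) -> (S1, a)
  (S1, 1) -> (S0, a)
  (S0, 1) -> (S1, a)
  (S1, 1) -> (S0, a)
  (S0, 1) -> (S1, a)
  (S1, 0) -> (S0, b)

"aaaaab"


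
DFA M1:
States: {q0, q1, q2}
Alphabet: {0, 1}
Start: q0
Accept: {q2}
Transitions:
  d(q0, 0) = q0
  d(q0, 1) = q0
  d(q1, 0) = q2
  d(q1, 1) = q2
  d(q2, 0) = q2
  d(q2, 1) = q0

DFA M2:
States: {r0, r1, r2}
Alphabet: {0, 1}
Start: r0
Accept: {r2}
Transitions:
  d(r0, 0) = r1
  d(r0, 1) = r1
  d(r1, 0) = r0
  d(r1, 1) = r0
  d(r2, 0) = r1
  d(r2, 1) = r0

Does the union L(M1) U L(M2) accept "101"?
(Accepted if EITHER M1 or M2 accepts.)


M1: final=q0 accepted=False
M2: final=r1 accepted=False

No, union rejects (neither accepts)


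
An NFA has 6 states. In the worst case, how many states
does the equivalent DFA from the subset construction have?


Subset construction: one DFA state per subset of NFA states.
2^6 = 64

64


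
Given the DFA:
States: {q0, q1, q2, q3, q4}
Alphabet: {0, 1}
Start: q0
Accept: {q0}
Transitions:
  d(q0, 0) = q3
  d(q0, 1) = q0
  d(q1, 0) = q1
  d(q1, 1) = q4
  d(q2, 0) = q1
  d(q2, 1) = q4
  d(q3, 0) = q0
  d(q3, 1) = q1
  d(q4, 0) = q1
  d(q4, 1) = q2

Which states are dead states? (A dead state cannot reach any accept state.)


Forward reachability from each state:
  q0 -> reaches accept state q0 (live)
  q1 -> reaches {q1, q2, q4}, no accept state (dead)
  q2 -> reaches {q1, q2, q4}, no accept state (dead)
  q3 -> reaches accept state q0 (live)
  q4 -> reaches {q1, q2, q4}, no accept state (dead)

{q1, q2, q4}


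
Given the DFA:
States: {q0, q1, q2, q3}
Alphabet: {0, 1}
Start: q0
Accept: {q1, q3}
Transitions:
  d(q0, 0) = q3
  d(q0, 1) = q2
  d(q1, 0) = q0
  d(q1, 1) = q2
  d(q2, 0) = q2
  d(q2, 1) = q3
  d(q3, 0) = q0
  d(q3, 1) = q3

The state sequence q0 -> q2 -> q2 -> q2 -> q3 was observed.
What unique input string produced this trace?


Trace back each transition to find the symbol:
  q0 --[1]--> q2
  q2 --[0]--> q2
  q2 --[0]--> q2
  q2 --[1]--> q3

"1001"


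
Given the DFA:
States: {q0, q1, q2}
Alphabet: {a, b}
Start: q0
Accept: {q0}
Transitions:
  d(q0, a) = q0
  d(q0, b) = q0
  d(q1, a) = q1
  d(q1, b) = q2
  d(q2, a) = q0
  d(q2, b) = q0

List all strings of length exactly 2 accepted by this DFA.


All strings of length 2: 4 total
Accepted: 4

"aa", "ab", "ba", "bb"


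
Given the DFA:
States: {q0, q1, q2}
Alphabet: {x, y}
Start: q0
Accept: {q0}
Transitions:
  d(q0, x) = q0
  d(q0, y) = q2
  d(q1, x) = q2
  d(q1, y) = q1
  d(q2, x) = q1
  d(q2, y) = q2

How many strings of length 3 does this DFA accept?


Enumerating all length-3 strings:
  "xxx" -> q0 [accept]
  "xxy" -> q2 [reject]
  "xyx" -> q1 [reject]
  "xyy" -> q2 [reject]
  "yxx" -> q2 [reject]
  "yxy" -> q1 [reject]
  "yyx" -> q1 [reject]
  "yyy" -> q2 [reject]

1 out of 8


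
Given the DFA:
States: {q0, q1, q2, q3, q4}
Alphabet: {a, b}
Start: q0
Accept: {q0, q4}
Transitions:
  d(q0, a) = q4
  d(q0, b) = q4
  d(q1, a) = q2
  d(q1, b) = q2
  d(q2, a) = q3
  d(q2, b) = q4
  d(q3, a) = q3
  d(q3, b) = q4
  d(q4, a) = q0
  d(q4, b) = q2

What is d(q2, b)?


Looking up transition d(q2, b)

q4


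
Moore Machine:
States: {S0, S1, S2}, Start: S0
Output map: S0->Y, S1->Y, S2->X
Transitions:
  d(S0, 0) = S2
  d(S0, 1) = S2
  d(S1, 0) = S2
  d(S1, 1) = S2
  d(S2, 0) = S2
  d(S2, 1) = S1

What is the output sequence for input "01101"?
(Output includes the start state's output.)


Start: S0 (output Y)
  --0--> S2 (output X)
  --1--> S1 (output Y)
  --1--> S2 (output X)
  --0--> S2 (output X)
  --1--> S1 (output Y)

"YXYXXY"


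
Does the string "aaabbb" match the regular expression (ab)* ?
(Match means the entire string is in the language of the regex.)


|string| = 6; first = 'a'; last = 'b'

No, "aaabbb" does not match (ab)*


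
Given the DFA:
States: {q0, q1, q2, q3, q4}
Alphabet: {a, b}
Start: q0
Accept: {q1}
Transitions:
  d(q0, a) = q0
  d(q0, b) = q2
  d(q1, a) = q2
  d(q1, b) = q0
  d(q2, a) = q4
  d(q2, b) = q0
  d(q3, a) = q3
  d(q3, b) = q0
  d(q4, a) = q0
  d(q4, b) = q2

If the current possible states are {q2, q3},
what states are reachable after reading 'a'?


Apply transition on 'a' from each current state:
  d(q2, a) = q4
  d(q3, a) = q3

{q3, q4}


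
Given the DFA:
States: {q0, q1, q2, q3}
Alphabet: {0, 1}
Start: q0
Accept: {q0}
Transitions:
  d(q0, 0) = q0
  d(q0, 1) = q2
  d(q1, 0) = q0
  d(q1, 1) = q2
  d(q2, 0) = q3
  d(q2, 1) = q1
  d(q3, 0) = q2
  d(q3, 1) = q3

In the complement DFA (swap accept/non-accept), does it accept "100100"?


Trace: q0 -> q2 -> q3 -> q2 -> q1 -> q0 -> q0
Final: q0
Original accept: {q0}
Complement: q0 is in original accept

No, complement rejects (original accepts)


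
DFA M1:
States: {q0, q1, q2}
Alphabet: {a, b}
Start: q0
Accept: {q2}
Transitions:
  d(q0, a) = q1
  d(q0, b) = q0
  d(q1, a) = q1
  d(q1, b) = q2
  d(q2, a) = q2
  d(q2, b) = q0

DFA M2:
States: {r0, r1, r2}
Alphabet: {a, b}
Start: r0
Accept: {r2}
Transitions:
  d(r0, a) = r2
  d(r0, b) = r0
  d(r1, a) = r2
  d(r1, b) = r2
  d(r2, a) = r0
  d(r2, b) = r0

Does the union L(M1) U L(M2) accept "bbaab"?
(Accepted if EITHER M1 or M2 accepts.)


M1: final=q2 accepted=True
M2: final=r0 accepted=False

Yes, union accepts


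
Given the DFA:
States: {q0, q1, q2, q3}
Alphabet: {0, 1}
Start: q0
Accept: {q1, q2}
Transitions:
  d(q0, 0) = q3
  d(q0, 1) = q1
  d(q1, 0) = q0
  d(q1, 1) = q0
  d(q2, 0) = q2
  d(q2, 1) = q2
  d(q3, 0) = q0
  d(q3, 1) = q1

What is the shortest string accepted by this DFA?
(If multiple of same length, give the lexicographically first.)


BFS by string length (lex-first path to each state shown):
  len 0: q0<-""
  len 1: q1<-"1", q3<-"0"
Found accept state at length 1.

"1"
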